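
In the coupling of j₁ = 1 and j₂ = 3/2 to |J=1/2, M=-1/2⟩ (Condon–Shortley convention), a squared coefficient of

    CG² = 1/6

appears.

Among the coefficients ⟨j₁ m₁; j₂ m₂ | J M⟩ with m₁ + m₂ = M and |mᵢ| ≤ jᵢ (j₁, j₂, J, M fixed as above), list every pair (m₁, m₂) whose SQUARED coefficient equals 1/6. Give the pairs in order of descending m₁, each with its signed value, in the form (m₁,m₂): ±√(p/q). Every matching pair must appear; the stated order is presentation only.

(-1,1/2): +√(1/6)

Admissible pairs with m₁+m₂ = M = -1/2: (-1,1/2), (0,-1/2), (1,-3/2)
  (m₁,m₂)=(1,-3/2): CG² = 1/2, CG = +√(1/2)
  (m₁,m₂)=(0,-1/2): CG² = 1/3, CG = −√(1/3)
  (m₁,m₂)=(-1,1/2): CG² = 1/6, CG = +√(1/6)   ← matches the target
Pairs with CG² = 1/6: (-1,1/2): +√(1/6)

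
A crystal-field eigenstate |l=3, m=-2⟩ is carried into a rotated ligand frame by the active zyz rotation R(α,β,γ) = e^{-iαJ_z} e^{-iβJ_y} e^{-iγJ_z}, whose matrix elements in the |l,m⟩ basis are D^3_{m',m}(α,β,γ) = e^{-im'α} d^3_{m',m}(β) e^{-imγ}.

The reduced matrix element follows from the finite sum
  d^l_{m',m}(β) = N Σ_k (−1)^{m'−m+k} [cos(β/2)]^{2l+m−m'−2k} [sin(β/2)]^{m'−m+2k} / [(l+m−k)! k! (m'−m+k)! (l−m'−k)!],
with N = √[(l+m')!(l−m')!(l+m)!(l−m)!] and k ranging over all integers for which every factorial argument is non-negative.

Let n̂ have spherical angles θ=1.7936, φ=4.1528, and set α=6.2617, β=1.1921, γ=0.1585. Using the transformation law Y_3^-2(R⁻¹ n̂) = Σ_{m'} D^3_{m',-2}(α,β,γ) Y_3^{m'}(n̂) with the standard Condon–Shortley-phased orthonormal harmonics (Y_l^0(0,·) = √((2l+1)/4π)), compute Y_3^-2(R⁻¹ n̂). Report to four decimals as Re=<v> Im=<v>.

Re=0.3777 Im=0.1037

Need the full column D^3_{m',-2} for m'=−3..3 at α=6.2617, β=1.1921, γ=0.1585.
cos(β/2)=0.827560, sin(β/2)=0.561378
d^3_{-3,-2}: single k=1 term ⇒ +0.533737;  D = +0.516807+0.133364i
d^3_{-2,-2}: k∈[0..1] ⇒ +0.321215 -0.739057 = -0.417842;  D = -0.402252-0.113073i
d^3_{-1,-2}: k∈[0..1] ⇒ -0.689051 +0.634153 = -0.054899;  D = -0.052519-0.015988i
d^3_{0,-2}: k∈[0..1] ⇒ +0.809596 -0.372547 = +0.437049;  D = +0.415273+0.136236i
d^3_{1,-2}: k∈[0..1] ⇒ -0.634153 +0.145907 = -0.488246;  D = -0.460542-0.162126i
d^3_{2,-2}: k∈[0..1] ⇒ +0.340087 -0.031299 = +0.308788;  D = +0.288997+0.108770i
d^3_{3,-2}: single k=0 term ⇒ -0.113019;  D = -0.104896-0.042074i
Y_3^{m'}(θ=1.7936,φ=4.1528) and Σ D·Y over m':
  (+0.5168+0.1334i)·(+0.3848+0.0417i)  (-0.4023-0.1131i)·(+0.0937+0.1933i)  (-0.0525-0.0160i)·(+0.1265-0.2019i)  (+0.4153+0.1362i)·(+0.2272+0.0000i)  (-0.4605-0.1621i)·(-0.1265-0.2019i)  (+0.2890+0.1088i)·(+0.0937-0.1933i)  (-0.1049-0.0421i)·(-0.3848+0.0417i)
Y_3^-2(R⁻¹ n̂) = +0.377683+0.103722i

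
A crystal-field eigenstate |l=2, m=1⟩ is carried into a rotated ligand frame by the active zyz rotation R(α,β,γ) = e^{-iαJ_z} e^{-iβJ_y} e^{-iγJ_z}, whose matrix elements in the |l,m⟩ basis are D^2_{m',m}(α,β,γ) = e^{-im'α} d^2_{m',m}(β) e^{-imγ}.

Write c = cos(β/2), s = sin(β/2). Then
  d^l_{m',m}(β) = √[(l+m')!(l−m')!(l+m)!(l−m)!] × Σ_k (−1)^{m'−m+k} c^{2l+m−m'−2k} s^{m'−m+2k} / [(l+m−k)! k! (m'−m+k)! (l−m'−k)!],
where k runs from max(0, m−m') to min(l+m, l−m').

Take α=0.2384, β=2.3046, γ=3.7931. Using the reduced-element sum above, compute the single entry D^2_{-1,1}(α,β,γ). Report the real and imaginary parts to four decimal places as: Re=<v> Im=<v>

Re=0.2595 Im=-0.1138

Split into d^2_{-1,1}(β=2.3046) × two z-phases.
Half-angle: c=0.406387, s=0.913701. N=√(1·6·6·1)=6.000000
The bounds max(0,m−m')=2 and min(l+m,l−m')=3 give 2 terms
  k=2: (−1)^0·6.0000/(2)·0.4064^2·0.9137^2 = +0.413627
  k=3: (−1)^1·6.0000/(6)·0.4064^0·0.9137^4 = -0.696974
d^2_{-1,1}(2.3046) = +0.413627 -0.696974 = -0.283347
Phases: e^{-i·(-1)·0.2384}=+0.971717+0.236148i, e^{-i·(1)·3.7931}=-0.795171+0.606386i ⇒ D=+0.259511-0.113752i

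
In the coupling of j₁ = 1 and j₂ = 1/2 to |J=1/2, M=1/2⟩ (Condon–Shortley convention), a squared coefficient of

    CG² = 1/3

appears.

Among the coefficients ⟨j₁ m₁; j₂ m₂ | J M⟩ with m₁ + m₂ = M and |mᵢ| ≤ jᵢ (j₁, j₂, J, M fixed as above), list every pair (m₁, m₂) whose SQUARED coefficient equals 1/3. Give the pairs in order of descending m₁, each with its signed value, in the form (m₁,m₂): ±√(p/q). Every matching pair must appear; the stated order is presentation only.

(0,1/2): −√(1/3)

Admissible pairs with m₁+m₂ = M = 1/2: (0,1/2), (1,-1/2)
  (m₁,m₂)=(1,-1/2): CG² = 2/3, CG = +√(2/3)
  (m₁,m₂)=(0,1/2): CG² = 1/3, CG = −√(1/3)   ← matches the target
Pairs with CG² = 1/3: (0,1/2): −√(1/3)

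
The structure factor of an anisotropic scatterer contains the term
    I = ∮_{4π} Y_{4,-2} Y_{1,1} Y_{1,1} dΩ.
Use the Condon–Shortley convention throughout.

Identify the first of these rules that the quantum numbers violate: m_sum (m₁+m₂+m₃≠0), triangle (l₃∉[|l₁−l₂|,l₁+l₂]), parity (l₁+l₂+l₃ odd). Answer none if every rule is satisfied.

triangle

azimuthal sum: -2 + 1 + 1 = 0  ✓
l₃ must lie in [3,5]; have l₃=1  ✗
L = 4 + 1 + 1 = 6 (even)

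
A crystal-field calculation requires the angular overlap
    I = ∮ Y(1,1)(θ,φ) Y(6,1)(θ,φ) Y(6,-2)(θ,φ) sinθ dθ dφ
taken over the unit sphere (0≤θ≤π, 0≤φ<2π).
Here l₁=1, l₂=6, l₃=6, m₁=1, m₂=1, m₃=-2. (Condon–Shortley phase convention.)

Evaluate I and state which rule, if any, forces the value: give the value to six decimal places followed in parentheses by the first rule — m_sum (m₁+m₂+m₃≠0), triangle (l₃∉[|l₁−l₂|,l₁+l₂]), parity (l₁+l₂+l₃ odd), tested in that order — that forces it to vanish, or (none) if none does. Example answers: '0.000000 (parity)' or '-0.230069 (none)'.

0.000000 (parity)

l₁+l₂+l₃=13 is odd: 3j(l;000)=0 ⇒ I=0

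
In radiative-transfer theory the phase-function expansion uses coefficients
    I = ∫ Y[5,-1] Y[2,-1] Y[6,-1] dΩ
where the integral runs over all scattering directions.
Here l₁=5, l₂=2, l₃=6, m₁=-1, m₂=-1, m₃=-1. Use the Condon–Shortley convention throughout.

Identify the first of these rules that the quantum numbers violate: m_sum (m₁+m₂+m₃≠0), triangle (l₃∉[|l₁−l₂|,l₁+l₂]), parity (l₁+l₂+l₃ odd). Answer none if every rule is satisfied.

m_sum

m₁+m₂+m₃ = -1 − 1 − 1 = -3  ✗
triangle: |5−2|=3 ≤ l₃=6 ≤ 5+2=7
parity: l₁+l₂+l₃ = 13 is odd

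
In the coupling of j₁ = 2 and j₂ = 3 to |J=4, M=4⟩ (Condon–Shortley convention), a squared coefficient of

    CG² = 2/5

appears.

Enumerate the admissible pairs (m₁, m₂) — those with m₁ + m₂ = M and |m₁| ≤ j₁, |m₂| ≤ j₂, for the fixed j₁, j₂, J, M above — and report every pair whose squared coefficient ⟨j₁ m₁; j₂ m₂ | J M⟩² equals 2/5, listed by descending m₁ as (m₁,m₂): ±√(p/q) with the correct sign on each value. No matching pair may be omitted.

Admissible pairs with m₁+m₂ = M = 4: (1,3), (2,2)
  (m₁,m₂)=(2,2): CG² = 2/5, CG = +√(2/5)   ← matches the target
  (m₁,m₂)=(1,3): CG² = 3/5, CG = −√(3/5)
Pairs with CG² = 2/5: (2,2): +√(2/5)

(2,2): +√(2/5)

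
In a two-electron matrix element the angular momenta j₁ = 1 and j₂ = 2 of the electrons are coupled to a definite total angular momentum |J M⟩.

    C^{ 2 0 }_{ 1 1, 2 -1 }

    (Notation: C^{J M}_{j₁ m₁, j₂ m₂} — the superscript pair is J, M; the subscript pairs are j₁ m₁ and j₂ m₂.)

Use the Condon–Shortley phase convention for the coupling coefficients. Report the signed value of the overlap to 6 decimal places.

+√(1/2) ≈ +0.707107

triangle: 1!×1!×3!/6! = 6/720
(j±m)!: 2!×0!×1!×3!×2!×2! = 48
prefactor² = (2J+1)×Δ×N² = 2
  k=0: +1/(0!×1!×0!×1!×1!×2!) = 1/2
Σ = 1/2  ⇒  CG² = 2×(1/2)² = 1/2
CG = +√(1/2) = +0.707107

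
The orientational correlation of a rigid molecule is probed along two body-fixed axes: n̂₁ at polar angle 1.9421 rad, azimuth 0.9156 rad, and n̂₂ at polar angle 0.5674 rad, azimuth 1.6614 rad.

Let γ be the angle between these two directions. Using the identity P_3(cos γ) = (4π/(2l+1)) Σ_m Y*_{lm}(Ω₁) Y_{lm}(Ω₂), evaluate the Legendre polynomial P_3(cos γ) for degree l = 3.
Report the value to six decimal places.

-0.092254

Term-by-term m-sum for l=3 (normalisation 4π/7 = 1.795196):
  m=-3: Y*=-0.311639+0.129850i  Y=+0.017389+0.062390i  product -0.013520-0.017185i
  m=-2: Y*=+0.082904-0.311137i  Y=-0.244861+0.044863i  product -0.006341+0.079905i
  m=-1: Y*=-0.062715-0.081613i  Y=-0.040165-0.442094i  product -0.033562+0.031004i
  m=+0: Y*=+0.317075-0.000000i  Y=+0.174905+0.000000i  product +0.055458+0.000000i
  m=+1: Y*=+0.062715-0.081613i  Y=+0.040165-0.442094i  product -0.033562-0.031004i
  m=+2: Y*=+0.082904+0.311137i  Y=-0.244861-0.044863i  product -0.006341-0.079905i
  m=+3: Y*=+0.311639+0.129850i  Y=-0.017389+0.062390i  product -0.013520+0.017185i
Σ over m = -0.051389-0.000000i; ×(4π/7) → -0.092254-0.000000i. Real part: -0.092254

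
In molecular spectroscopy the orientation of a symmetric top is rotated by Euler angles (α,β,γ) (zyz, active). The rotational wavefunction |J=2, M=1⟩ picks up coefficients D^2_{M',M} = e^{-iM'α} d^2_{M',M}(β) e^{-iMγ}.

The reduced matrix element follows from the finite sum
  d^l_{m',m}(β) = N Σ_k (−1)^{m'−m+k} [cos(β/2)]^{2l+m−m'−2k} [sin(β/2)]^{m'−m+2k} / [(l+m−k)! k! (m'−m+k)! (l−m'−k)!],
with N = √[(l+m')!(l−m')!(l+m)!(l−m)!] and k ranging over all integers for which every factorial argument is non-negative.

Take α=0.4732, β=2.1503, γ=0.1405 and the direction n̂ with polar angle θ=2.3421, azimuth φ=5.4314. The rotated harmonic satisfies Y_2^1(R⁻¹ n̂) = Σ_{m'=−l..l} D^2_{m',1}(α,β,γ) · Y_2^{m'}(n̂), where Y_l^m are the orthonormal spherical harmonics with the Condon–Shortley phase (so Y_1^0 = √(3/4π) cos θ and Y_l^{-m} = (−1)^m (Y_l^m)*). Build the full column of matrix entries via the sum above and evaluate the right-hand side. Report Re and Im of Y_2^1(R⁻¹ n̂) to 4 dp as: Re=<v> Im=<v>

Re=-0.1572 Im=0.3086

Need the full column D^2_{m',1} for m'=−2..2 at α=0.4732, β=2.1503, γ=0.1405.
cos(β/2)=0.475600, sin(β/2)=0.879662
d^2_{-2,1}: single k=3 term ⇒ +0.647469;  D = +0.448348+0.467119i
d^2_{-1,1}: k∈[2..3] ⇒ +0.525094 -0.598773 = -0.073680;  D = -0.069639-0.024063i
d^2_{0,1}: k∈[1..2] ⇒ +0.231802 -0.792984 = -0.561182;  D = -0.555652+0.078587i
d^2_{1,1}: k∈[0..1] ⇒ +0.051164 -0.525094 = -0.473929;  D = -0.387448+0.272934i
d^2_{2,1}: single k=0 term ⇒ -0.189266;  D = -0.088052+0.167536i
Y_2^{m'}(θ=2.3421,φ=5.4314) and Σ D·Y over m':
  (+0.4483+0.4671i)·(-0.0263+0.1968i)  (-0.0696-0.0241i)·(-0.2543-0.2905i)  (-0.5557+0.0786i)·(+0.1444+0.0000i)  (-0.3874+0.2729i)·(+0.2543-0.2905i)  (-0.0881+0.1675i)·(-0.0263-0.1968i)
Y_2^1(R⁻¹ n̂) = -0.157171+0.308574i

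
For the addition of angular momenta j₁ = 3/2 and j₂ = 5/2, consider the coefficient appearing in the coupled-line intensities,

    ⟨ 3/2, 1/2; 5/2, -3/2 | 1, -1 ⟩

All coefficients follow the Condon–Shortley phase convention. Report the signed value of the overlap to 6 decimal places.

−√(3/10) ≈ -0.547723

√[3·3!0!2!/6! · 2!1!1!4!0!2!] = √(24/5)
  +(−1)^1/∏(1,2,0,0,0,2)! = -1/4  (running -1/4)
⟨..|..⟩ = √(24/5)·(-1/4) = -0.547723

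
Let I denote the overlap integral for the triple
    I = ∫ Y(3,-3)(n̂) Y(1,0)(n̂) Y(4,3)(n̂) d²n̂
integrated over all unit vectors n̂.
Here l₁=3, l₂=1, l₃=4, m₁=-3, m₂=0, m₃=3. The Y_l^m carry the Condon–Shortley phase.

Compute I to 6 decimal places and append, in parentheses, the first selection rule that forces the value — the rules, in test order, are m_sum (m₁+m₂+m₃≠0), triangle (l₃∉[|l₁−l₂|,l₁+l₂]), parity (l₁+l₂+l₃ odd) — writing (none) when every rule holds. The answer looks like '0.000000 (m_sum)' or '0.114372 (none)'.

Checks pass: Σm=0; 8 even; l₃=4∈[2,4].
(2·3+1)(2·1+1)(2·4+1) = 189
Δ: 0! 6! 2! / 9! → 1/252
sum: t=0:+1/36 = 1/36
3j²(3 1 4; 0 0 0) = Δ·Π!·Σ² = 4/63  (sign +1)
sum: t=0:+1/720 = 1/720
3j²(3 1 4; -3 0 3) = Δ·Π!·Σ² = 1/36  (sign -1)
combine: 4πI² = 189·4/63·1/36 = 1/3
take √, sign -1: I = -0.16286750
No selection rule forces the value: the integral is nonzero (none).

-0.162868 (none)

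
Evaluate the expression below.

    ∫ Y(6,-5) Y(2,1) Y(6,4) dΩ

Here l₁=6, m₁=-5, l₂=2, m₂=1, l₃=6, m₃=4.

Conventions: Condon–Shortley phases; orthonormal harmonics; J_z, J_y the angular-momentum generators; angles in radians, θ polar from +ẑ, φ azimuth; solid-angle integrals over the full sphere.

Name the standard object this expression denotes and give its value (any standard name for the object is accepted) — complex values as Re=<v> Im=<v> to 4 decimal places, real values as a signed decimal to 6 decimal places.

This is a Gaunt coefficient — the integral of a triple product of spherical harmonics over the sphere.
m-sum 0 ✓  L=14 even ✓  4≤6≤8 ✓
Π(2lᵢ+1) = 13×5×13 = 845
triangle coeff Δ(6,2,6) = 1/90090
Σ_t [0,2]: t=0:+1/69120 t=1:−1/14400 t=2:+1/69120 = -7/172800
(3j)²=14/715 [(6 2 6; 0 0 0)], sign=-1
Σ_t [1,2]: t=1:−1/7257600 t=2:+1/725760 = 1/806400
(3j)²=27/910 [(6 2 6; -5 1 4)], sign=+1
⇒ 4πI² = 27/55
I = (-1)√(27/55/(4π)) = -0.19764945

Gaunt coefficient, -0.197649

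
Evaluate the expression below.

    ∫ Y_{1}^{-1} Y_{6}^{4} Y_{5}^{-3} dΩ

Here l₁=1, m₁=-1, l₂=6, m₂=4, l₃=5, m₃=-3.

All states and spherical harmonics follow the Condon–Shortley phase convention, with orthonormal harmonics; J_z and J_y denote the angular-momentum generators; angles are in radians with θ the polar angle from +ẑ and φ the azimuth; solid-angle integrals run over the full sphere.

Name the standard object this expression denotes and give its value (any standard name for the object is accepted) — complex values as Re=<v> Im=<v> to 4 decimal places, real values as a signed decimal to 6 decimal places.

This is a Gaunt coefficient — the integral of a triple product of spherical harmonics over the sphere.
Checks pass: Σm=0; 12 even; l₃=5∈[5,7].
(2·1+1)(2·6+1)(2·5+1) = 429
Δ: 2! 0! 10! / 13! → 1/858
sum: t=1:−1/14400 = -1/14400
3j²(1 6 5; 0 0 0) = Δ·Π!·Σ² = 6/143  (sign +1)
sum: t=2:+1/161280 = 1/161280
3j²(1 6 5; -1 4 -3) = Δ·Π!·Σ² = 15/286  (sign +1)
combine: 4πI² = 429·6/143·15/286 = 135/143
take √, sign +1: I = 0.27409047

Gaunt coefficient, +0.274090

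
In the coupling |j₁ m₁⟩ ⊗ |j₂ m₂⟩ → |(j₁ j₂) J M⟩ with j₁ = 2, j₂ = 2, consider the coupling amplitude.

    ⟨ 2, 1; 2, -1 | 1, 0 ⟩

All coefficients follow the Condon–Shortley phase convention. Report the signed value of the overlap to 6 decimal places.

j₁+j₂−J=3  J+j₁−j₂=1  J−j₁+j₂=1  j₁+j₂+J+1=6
(j₁±m₁, j₂±m₂, J±M) = (3,1,1,3,1,1)
P² = 9/10
sum k=0..1:
  [0] +1/6 = 1/6
  [1] −1/2 = -1/2
S = -1/3
C² = P²·S² = 1/10 ; C = -0.316228

-0.316228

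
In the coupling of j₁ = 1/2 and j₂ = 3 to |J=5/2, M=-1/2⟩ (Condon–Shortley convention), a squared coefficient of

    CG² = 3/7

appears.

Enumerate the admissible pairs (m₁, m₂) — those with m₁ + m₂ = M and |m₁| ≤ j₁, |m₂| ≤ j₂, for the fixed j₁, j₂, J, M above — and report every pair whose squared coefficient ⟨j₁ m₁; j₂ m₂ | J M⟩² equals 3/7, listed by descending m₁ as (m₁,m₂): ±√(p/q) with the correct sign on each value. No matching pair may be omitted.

Admissible pairs with m₁+m₂ = M = -1/2: (-1/2,0), (1/2,-1)
  (m₁,m₂)=(1/2,-1): CG² = 4/7, CG = +√(4/7)
  (m₁,m₂)=(-1/2,0): CG² = 3/7, CG = −√(3/7)   ← matches the target
Pairs with CG² = 3/7: (-1/2,0): −√(3/7)

(-1/2,0): −√(3/7)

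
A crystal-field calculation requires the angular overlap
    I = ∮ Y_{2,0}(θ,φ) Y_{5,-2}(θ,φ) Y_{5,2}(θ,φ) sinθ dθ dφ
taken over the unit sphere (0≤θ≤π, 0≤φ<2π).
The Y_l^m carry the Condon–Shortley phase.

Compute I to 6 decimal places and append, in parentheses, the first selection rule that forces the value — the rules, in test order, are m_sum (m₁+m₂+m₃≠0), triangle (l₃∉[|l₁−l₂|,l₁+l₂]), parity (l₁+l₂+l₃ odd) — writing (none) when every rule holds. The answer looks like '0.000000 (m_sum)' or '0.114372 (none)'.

0.097044 (none)

Rules hold: Σm=0, L=12 even, 3≤5≤7.
N = 5·11·11 = 605
Δ = 2!·2!·8!/13! = 1/38610
Racah Σ t=0..2: t=0:+1/2880 t=1:−1/576 t=2:+1/2880 = -1/960
⇒ 3j(2 5 5; 0 0 0)² = 10/429, sgn +1
Racah Σ t=0..2: t=0:+1/2880 t=1:−1/1440 t=2:+1/20160 = -1/3360
⇒ 3j(2 5 5; 0 -2 2)² = 6/715, sgn +1
4πI² = N·(3j₀)²·(3jₘ)² = 20/169
I = +1·√(0.118343/4π) = 0.09704356
No selection rule forces the value: the integral is nonzero (none).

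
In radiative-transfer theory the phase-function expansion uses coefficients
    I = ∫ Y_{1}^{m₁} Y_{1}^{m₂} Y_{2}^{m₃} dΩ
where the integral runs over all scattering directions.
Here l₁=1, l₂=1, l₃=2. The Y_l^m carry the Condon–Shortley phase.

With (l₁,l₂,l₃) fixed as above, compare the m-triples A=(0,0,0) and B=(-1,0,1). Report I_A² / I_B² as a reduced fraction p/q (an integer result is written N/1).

4/3

l's match ⇒ only the (l;m) 3-j factors differ between A and B.
A: triangle coeff Δ(1,1,2) = 1/30; Σ_t [0,0]: t=0:+1/1 = 1/1; (3j)²=2/15 [(1 1 2; 0 0 0)], sign=+1
B: triangle coeff Δ(1,1,2) = 1/30; Σ_t [0,0]: t=0:+1/2 = 1/2; (3j)²=1/10 [(1 1 2; -1 0 1)], sign=-1
I_A²/I_B² = (2/15)/(1/10) = 4/3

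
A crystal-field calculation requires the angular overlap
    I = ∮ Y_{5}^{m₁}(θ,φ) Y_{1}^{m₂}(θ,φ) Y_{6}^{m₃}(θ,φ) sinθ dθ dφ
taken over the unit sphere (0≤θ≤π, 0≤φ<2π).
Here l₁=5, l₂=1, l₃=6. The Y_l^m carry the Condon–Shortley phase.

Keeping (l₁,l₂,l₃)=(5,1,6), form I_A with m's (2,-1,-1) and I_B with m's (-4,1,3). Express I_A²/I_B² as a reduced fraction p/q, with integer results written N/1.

l's match ⇒ only the (l;m) 3-j factors differ between A and B.
A: triangle coeff Δ(5,1,6) = 1/858; Σ_t [0,0]: t=0:+1/60480 = 1/60480; (3j)²=5/429 [(5 1 6; 2 -1 -1)], sign=-1
B: triangle coeff Δ(5,1,6) = 1/858; Σ_t [0,0]: t=0:+1/725760 = 1/725760; (3j)²=1/286 [(5 1 6; -4 1 3)], sign=-1
I_A²/I_B² = (5/429)/(1/286) = 10/3

10/3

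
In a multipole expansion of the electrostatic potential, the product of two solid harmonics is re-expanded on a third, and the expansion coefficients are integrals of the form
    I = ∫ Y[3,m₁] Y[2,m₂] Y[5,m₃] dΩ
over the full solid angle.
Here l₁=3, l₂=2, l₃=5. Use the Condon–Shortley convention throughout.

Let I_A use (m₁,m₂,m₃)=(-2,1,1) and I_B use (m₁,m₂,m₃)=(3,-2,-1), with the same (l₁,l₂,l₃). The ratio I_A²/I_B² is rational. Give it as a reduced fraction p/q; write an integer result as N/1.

24/1

Same 3,2,5: normalisation and zero-m 3j drop out of the ratio.
A: Δ: 0! 6! 4! / 11! → 1/2310; sum: t=0:+1/720 = 1/720; 3j²(3 2 5; -2 1 1) = Δ·Π!·Σ² = 4/385  (sign +1)
B: Δ: 0! 6! 4! / 11! → 1/2310; sum: t=0:+1/17280 = 1/17280; 3j²(3 2 5; 3 -2 -1) = Δ·Π!·Σ² = 1/2310  (sign +1)
I_A²/I_B² = (4/385)/(1/2310) = 24/1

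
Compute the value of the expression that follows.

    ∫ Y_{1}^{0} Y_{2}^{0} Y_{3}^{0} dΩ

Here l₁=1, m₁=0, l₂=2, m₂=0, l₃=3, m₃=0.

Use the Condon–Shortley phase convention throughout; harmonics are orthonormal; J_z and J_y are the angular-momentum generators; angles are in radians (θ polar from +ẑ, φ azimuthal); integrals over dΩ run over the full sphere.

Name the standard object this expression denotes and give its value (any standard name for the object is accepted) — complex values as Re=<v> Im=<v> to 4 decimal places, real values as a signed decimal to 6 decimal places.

Gaunt coefficient, +0.247767

This is a Gaunt coefficient — the integral of a triple product of spherical harmonics over the sphere.
Rules hold: Σm=0, L=6 even, 1≤3≤3.
N = 3·5·7 = 105
Δ = 0!·2!·4!/7! = 1/105
Racah Σ t=0..0: t=0:+1/4 = 1/4
⇒ 3j(1 2 3; 0 0 0)² = 3/35, sgn -1
(m-triple is (0,0,0) — same symbol as above.)
4πI² = N·(3j₀)²·(3jₘ)² = 27/35
I = +1·√(0.771429/4π) = 0.24776670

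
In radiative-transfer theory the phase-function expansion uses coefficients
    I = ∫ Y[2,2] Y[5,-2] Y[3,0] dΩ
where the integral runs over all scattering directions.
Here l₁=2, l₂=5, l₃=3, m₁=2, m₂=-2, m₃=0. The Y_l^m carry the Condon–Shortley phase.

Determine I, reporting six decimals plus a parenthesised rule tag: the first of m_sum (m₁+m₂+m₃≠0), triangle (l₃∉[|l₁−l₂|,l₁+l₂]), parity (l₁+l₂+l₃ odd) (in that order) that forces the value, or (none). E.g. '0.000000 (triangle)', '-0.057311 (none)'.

Checks pass: Σm=0; 10 even; l₃=3∈[3,7].
(2·2+1)(2·5+1)(2·3+1) = 385
Δ: 4! 0! 6! / 11! → 1/2310
sum: t=2:+1/144 = 1/144
3j²(2 5 3; 0 0 0) = Δ·Π!·Σ² = 10/231  (sign -1)
sum: t=0:+1/864 = 1/864
3j²(2 5 3; 2 -2 0) = Δ·Π!·Σ² = 1/66  (sign -1)
combine: 4πI² = 385·10/231·1/66 = 25/99
take √, sign +1: I = 0.14175797
No selection rule forces the value: the integral is nonzero (none).

0.141758 (none)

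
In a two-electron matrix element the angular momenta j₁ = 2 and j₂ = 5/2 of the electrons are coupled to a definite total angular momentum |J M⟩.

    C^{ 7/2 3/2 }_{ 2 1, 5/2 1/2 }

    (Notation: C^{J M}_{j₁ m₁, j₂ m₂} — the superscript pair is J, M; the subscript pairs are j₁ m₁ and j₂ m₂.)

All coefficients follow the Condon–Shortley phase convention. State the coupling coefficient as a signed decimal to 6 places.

triangle: 1!*3!*4!/9! = 144/362880
(j±m)!: 3!*1!*3!*2!*5!*2! = 17280
prefactor² = (2J+1)*Δ*N² = 384/7
  k=0: +1/(0!*1!*1!*3!*2!*1!) = 1/12
  k=1: −1/(1!*0!*0!*2!*3!*2!) = -1/24
Σ = 1/24  ⇒  CG² = 384/7*(1/24)² = 2/21
CG = +√(2/21) = +0.308607

+√(2/21) ≈ +0.308607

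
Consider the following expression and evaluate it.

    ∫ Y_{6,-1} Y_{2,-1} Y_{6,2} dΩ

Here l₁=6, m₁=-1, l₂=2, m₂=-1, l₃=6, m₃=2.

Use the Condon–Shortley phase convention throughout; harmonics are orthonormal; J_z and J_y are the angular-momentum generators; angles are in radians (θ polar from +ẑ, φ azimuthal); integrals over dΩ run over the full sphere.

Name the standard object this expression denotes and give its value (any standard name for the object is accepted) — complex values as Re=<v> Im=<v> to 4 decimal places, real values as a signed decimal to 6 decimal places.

This is a Gaunt coefficient — the integral of a triple product of spherical harmonics over the sphere.
Checks pass: Σm=0; 14 even; l₃=6∈[4,8].
(2·6+1)(2·2+1)(2·6+1) = 845
Δ: 2! 10! 2! / 15! → 1/90090
sum: t=0:+1/69120 t=1:−1/14400 t=2:+1/69120 = -7/172800
3j²(6 2 6; 0 0 0) = Δ·Π!·Σ² = 14/715  (sign -1)
sum: t=0:+1/60480 t=1:−1/34560 = -1/80640
3j²(6 2 6; -1 -1 2) = Δ·Π!·Σ² = 6/1001  (sign -1)
combine: 4πI² = 845·14/715·6/1001 = 12/121
take √, sign +1: I = 0.08883682

Gaunt coefficient, +0.088837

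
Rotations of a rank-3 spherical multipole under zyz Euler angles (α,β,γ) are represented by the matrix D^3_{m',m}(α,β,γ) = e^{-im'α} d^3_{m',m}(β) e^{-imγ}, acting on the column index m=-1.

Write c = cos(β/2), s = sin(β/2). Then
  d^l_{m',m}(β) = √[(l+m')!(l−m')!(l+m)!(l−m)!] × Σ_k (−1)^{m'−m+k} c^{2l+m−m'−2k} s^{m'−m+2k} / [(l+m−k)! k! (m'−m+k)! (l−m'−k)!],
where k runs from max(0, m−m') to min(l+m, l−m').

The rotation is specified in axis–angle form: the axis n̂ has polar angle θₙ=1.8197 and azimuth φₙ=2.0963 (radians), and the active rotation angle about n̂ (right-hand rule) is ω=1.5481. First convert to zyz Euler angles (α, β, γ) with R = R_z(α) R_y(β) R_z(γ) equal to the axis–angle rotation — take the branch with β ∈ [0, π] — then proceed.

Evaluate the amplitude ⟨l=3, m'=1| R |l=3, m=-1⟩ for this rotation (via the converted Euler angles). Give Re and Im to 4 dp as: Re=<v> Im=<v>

Re=-0.0045 Im=0.0079

Axis–angle → zyz. n̂ = (sinθₙcosφₙ, sinθₙsinφₙ, cosθₙ) = (-0.486190, +0.838413, -0.246342), ω = 1.5481.
R = I cosω + sinω [n̂]ₓ + (1−cosω) n̂n̂ᵀ gives
  R = [+0.253710, -0.152098, +0.955247; -0.644655, +0.709677, +0.284216; -0.721146, -0.687913, +0.082001]
β = atan2(√(R₁₃²+R₂₃²), R₃₃) = 1.488703; α = atan2(R₂₃, R₁₃) mod 2π = 0.289190; γ = atan2(R₃₂, −R₃₁) mod 2π = 5.521368
Split into d^3_{1,-1}(β=1.4887) × two z-phases.
Half-angle: c=0.735527, s=0.677495. N=√(24·2·2·24)=48.000000
k∈{0,1,2} keeps every argument non-negative
  k=0: (−1)^2·48.0000/(8)·0.7355^4·0.6775^2 = +0.806044
  k=1: (−1)^3·48.0000/(6)·0.7355^2·0.6775^4 = -0.911826
  k=2: (−1)^4·48.0000/(48)·0.7355^0·0.6775^6 = +0.096702
d^3_{1,-1}(1.4887) = +0.806044 -0.911826 +0.096702 = -0.009079
Phases: e^{-i·(1)·0.2892}=+0.958475-0.285176i, e^{-i·(-1)·5.5214}=+0.723583-0.690238i ⇒ D=-0.004510+0.007880i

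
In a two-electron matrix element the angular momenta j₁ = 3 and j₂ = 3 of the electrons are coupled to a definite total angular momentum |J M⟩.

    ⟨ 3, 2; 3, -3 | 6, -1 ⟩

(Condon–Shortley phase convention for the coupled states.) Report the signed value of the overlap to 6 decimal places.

+√(1/132) = +0.087039

j₁+j₂−J=0  J+j₁−j₂=6  J−j₁+j₂=6  j₁+j₂+J+1=13
(j₁±m₁, j₂±m₂, J±M) = (5,1,0,6,5,7)
P² = 622080000/11
sum k=0..0:
  [0] +1/86400 = 1/86400
S = 1/86400
C² = P²·S² = 1/132 ; C = +0.087039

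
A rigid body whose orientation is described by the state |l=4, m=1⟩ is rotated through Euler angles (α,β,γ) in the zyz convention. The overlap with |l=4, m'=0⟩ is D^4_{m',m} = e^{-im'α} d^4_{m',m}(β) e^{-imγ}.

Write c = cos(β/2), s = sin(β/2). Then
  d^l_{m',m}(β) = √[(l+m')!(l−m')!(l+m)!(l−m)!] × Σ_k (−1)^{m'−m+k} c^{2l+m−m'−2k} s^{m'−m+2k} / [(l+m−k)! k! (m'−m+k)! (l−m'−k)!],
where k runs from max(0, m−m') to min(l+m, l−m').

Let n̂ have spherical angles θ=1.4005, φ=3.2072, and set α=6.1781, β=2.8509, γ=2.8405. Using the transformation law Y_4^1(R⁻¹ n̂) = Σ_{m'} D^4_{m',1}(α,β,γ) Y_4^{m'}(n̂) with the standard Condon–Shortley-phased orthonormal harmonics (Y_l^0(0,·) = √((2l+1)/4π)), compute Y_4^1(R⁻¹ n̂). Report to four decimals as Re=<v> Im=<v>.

Need the full column D^4_{m',1} for m'=−4..4 at α=6.1781, β=2.8509, γ=2.8405.
cos(β/2)=0.144835, sin(β/2)=0.989456
d^4_{-4,1}: single k=5 term ⇒ +0.021562;  D = -0.021409+0.002565i
d^4_{-3,1}: k∈[4..5] ⇒ +0.005580 -0.156242 = -0.150662;  D = +0.150647-0.002134i
d^4_{-2,1}: k∈[3..5] ⇒ +0.000873 -0.061124 +0.570538 = +0.510288;  D = -0.508180-0.046333i
d^4_{-1,1}: k∈[2..5] ⇒ +0.000090 -0.012653 +0.295269 -0.918695 = -0.635989;  D = +0.623811+0.123862i
d^4_{0,1}: k∈[1..4] ⇒ +0.000006 -0.001657 +0.077316 -0.601400 = -0.525735;  D = +0.502084+0.155914i
d^4_{1,1}: k∈[0..3] ⇒ +0.000000 -0.000136 +0.012653 -0.196846 = -0.184328;  D = +0.169331+0.072828i
d^4_{2,1}: k∈[0..2] ⇒ -0.000006 +0.001310 -0.040749 = -0.039445;  D = +0.034401+0.019300i
d^4_{3,1}: k∈[0..1] ⇒ +0.000072 -0.005580 = -0.005508;  D = +0.004494+0.003184i
d^4_{4,1}: single k=0 term ⇒ -0.000462;  D = +0.000347+0.000305i
Y_4^{m'}(θ=1.4005,φ=3.2072) and Σ D·Y over m':
  (-0.0214+0.0026i)·(+0.4032-0.1083i)  (+0.1506-0.0021i)·(-0.1991+0.0397i)  (-0.5082-0.0463i)·(-0.2574+0.0340i)  (+0.6238+0.1239i)·(+0.2207-0.0145i)  (+0.5021+0.1559i)·(+0.2293+0.0000i)  (+0.1693+0.0728i)·(-0.2207-0.0145i)  (+0.0344+0.0193i)·(-0.2574-0.0340i)  (+0.0045+0.0032i)·(+0.1991+0.0397i)  (+0.0003+0.0003i)·(+0.4032+0.1083i)
Y_4^1(R⁻¹ n̂) = +0.305026+0.034769i

Re=0.3050 Im=0.0348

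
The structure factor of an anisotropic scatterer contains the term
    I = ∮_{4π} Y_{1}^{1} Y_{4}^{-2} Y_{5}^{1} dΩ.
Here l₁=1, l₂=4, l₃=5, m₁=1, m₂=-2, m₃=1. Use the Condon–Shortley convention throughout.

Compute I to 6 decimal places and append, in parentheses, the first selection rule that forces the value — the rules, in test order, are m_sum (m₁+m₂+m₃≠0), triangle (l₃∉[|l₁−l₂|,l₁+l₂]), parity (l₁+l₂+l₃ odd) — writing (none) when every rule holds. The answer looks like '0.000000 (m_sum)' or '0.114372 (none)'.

-0.120286 (none)

Checks pass: Σm=0; 10 even; l₃=5∈[3,5].
(2·1+1)(2·4+1)(2·5+1) = 297
Δ: 0! 2! 8! / 11! → 1/495
sum: t=0:+1/576 = 1/576
3j²(1 4 5; 0 0 0) = Δ·Π!·Σ² = 5/99  (sign -1)
sum: t=0:+1/2880 = 1/2880
3j²(1 4 5; 1 -2 1) = Δ·Π!·Σ² = 2/165  (sign +1)
combine: 4πI² = 297·5/99·2/165 = 2/11
take √, sign -1: I = -0.12028562
No selection rule forces the value: the integral is nonzero (none).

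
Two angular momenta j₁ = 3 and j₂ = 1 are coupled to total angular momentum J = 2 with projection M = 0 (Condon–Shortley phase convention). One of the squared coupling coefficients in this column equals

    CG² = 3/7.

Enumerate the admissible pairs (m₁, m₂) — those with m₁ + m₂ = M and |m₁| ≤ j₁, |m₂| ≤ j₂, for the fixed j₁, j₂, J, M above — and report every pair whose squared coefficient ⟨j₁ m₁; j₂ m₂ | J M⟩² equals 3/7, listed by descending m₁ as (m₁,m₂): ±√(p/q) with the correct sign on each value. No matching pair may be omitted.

Admissible pairs with m₁+m₂ = M = 0: (-1,1), (0,0), (1,-1)
  (m₁,m₂)=(1,-1): CG² = 2/7, CG = +√(2/7)
  (m₁,m₂)=(0,0): CG² = 3/7, CG = −√(3/7)   ← matches the target
  (m₁,m₂)=(-1,1): CG² = 2/7, CG = +√(2/7)
Pairs with CG² = 3/7: (0,0): −√(3/7)

(0,0): −√(3/7)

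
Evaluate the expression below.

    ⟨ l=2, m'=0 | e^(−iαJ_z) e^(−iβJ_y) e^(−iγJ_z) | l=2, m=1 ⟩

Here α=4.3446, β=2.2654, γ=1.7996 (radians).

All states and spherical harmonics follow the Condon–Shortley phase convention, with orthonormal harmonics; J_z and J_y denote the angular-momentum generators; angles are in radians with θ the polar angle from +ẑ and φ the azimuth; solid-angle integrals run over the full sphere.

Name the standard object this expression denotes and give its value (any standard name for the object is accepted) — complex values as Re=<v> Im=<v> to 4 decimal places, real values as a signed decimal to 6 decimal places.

Wigner D-matrix element, Re=0.1366 Im=0.5866

This is a Wigner D-matrix element — the rotation-matrix element ⟨l m'| R(α,β,γ) |l m⟩ in the angular-momentum basis.
Split into d^2_{0,1}(β=2.2654) × two z-phases.
Half-angle: c=0.424216, s=0.905561. N=√(2·2·6·1)=4.898979
k: max(0,(1)−(0))=1 … min(2+(1),2−(0))=2
  k=1: (−1)^0·4.8990/(2)·0.4242^3·0.9056^1 = +0.169338
  k=2: (−1)^1·4.8990/(2)·0.4242^1·0.9056^3 = -0.771642
d^2_{0,1}(2.2654) = +0.169338 -0.771642 = -0.602304
Phases: e^{-i·(0)·4.3446}=+1.000000+0.000000i, e^{-i·(1)·1.7996}=-0.226813-0.973938i ⇒ D=+0.136610+0.586607i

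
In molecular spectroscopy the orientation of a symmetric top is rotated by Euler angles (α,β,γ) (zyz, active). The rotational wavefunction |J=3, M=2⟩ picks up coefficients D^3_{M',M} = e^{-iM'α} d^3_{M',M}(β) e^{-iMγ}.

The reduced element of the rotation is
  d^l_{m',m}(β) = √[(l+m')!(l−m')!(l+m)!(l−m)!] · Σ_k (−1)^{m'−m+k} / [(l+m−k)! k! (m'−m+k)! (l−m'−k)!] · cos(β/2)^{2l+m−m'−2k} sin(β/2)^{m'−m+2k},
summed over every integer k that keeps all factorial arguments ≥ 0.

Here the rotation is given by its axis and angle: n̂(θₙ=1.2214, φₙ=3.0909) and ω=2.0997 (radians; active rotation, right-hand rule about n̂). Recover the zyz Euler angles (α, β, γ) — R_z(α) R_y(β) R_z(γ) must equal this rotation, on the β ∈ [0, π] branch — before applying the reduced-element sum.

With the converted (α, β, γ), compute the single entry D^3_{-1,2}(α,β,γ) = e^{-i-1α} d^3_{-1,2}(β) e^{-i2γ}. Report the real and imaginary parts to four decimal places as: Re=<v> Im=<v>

Re=-0.0048 Im=-0.0058

Axis–angle → zyz. n̂ = (sinθₙcosφₙ, sinθₙsinφₙ, cosθₙ) = (-0.938373, +0.047609, +0.342331), ω = 2.0997.
R = I cosω + sinω [n̂]ₓ + (1−cosω) n̂n̂ᵀ gives
  R = [+0.820267, -0.362773, -0.442220; +0.228337, -0.501177, +0.834676; -0.524428, -0.785632, -0.328264]
β = atan2(√(R₁₃²+R₂₃²), R₃₃) = 1.905262; α = atan2(R₂₃, R₁₃) mod 2π = 2.058007; γ = atan2(R₃₂, −R₃₁) mod 2π = 5.300985
D^3_{-1,2}(2.0580,1.9053,5.3010) = e^{-i·-1·2.0580}·d^3_{-1,2}(1.9053)·e^{-i·2·5.3010}. Compute d first:
Half-angle: c=0.579541, s=0.814943. N=√(2·24·120·1)=75.894664
Admissible k: 3..4 (factorial args all ≥0)
  k=3: (−1)^0·75.8947/(12)·0.5795^3·0.8149^3 = +0.666292
  k=4: (−1)^1·75.8947/(24)·0.5795^1·0.8149^5 = -0.658750
d^3_{-1,2}(1.9053) = +0.666292 -0.658750 = +0.007542
D = (-0.468163+0.883642i)·(+0.007542)·(-0.383520+0.923533i) = -0.004801-0.005817i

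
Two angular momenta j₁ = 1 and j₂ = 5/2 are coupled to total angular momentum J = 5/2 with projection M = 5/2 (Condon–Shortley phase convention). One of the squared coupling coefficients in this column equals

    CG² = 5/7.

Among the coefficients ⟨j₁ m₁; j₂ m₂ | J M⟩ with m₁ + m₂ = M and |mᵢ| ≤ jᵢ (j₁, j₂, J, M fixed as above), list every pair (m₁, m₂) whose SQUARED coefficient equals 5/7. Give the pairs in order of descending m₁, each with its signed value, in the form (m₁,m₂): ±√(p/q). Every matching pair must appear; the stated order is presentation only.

Admissible pairs with m₁+m₂ = M = 5/2: (0,5/2), (1,3/2)
  (m₁,m₂)=(1,3/2): CG² = 2/7, CG = +√(2/7)
  (m₁,m₂)=(0,5/2): CG² = 5/7, CG = −√(5/7)   ← matches the target
Pairs with CG² = 5/7: (0,5/2): −√(5/7)

(0,5/2): −√(5/7)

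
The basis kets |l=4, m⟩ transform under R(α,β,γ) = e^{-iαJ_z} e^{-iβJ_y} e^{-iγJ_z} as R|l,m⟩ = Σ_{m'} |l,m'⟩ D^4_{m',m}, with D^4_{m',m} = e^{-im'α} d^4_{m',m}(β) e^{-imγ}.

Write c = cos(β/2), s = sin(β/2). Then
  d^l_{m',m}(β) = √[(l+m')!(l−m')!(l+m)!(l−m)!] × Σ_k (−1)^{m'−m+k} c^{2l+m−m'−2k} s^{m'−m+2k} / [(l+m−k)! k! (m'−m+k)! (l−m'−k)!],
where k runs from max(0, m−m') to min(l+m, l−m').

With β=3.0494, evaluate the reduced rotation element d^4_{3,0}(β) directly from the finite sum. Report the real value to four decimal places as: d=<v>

d=0.0011

d^4_{3,0}(β=3.0494) via the finite sum:
With c≡cos(β/2)=0.046080 and s≡sin(β/2)=0.998938, N=[5040·1·24·24]^{1/2}=1703.830978
Admissible k: 0..1 (factorial args all ≥0)
  k=0: (−1)^3·1703.8310/(144)·0.0461^5·0.9989^3 = -0.000002
  k=1: (−1)^4·1703.8310/(144)·0.0461^3·0.9989^5 = +0.001152
d^4_{3,0}(3.0494) = -0.000002 +0.001152 = +0.001149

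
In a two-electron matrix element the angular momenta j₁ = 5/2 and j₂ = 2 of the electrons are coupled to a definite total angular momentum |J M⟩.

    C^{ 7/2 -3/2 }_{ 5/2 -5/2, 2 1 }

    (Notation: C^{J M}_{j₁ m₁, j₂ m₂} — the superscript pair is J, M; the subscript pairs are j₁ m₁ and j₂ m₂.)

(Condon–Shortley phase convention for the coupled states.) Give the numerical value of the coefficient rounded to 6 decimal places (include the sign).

j₁+j₂−J=1  J+j₁−j₂=4  J−j₁+j₂=3  j₁+j₂+J+1=9
(j₁±m₁, j₂±m₂, J±M) = (0,5,3,1,2,5)
P² = 3840/7
sum k=1..1:
  [1] −1/48 = -1/48
S = -1/48
C² = P²·S² = 5/21 ; C = -0.487950

-0.487950  (= −√(5/21))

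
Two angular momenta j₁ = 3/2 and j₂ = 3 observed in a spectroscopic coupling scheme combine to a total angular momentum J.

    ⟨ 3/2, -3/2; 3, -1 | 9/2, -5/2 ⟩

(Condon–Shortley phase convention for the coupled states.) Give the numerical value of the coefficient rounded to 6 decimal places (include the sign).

+√(5/12) = +0.645497

j₁+j₂−J=0  J+j₁−j₂=3  J−j₁+j₂=6  j₁+j₂+J+1=10
(j₁±m₁, j₂±m₂, J±M) = (0,3,2,4,2,7)
P² = 34560
sum k=0..0:
  [0] +1/288 = 1/288
S = 1/288
C² = P²·S² = 5/12 ; C = +0.645497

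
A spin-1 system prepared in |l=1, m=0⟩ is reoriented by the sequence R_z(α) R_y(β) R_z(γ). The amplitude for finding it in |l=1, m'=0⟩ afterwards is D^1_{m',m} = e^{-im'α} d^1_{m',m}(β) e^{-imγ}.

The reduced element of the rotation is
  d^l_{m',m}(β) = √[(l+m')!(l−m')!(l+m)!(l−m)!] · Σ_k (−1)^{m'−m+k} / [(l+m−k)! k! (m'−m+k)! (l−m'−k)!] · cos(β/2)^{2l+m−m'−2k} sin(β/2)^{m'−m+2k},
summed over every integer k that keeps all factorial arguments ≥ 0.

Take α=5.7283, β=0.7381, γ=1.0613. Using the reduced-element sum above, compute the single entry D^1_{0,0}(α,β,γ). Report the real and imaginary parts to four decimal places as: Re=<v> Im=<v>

D^1_{0,0}(5.7283,0.7381,1.0613) = e^{-i·0·5.7283}·d^1_{0,0}(0.7381)·e^{-i·0·1.0613}. Compute d first:
With c≡cos(β/2)=0.932670 and s≡sin(β/2)=0.360730, N=[1·1·1·1]^{1/2}=1.000000
Admissible k: 0..1 (factorial args all ≥0)
  k=0: (−1)^0·1.0000/(1)·0.9327^2·0.3607^0 = +0.869874
  k=1: (−1)^1·1.0000/(1)·0.9327^0·0.3607^2 = -0.130126
d^1_{0,0}(0.7381) = +0.869874 -0.130126 = +0.739748
Attach z-rotation phases: D = e^{-i(0)(5.7283)}·(+0.739748)·e^{-i(0)(1.0613)} = +0.739748+0.000000i

Re=0.7397 Im=0.0000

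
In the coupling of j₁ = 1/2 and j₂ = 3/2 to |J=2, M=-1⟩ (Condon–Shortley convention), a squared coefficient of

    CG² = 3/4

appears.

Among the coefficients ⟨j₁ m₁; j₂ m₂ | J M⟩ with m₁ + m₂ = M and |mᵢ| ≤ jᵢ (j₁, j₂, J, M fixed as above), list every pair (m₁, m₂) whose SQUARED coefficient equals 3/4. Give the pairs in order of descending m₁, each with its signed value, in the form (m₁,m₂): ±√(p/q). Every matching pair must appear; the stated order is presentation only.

(-1/2,-1/2): +√(3/4)

Admissible pairs with m₁+m₂ = M = -1: (-1/2,-1/2), (1/2,-3/2)
  (m₁,m₂)=(1/2,-3/2): CG² = 1/4, CG = +√(1/4)
  (m₁,m₂)=(-1/2,-1/2): CG² = 3/4, CG = +√(3/4)   ← matches the target
Pairs with CG² = 3/4: (-1/2,-1/2): +√(3/4)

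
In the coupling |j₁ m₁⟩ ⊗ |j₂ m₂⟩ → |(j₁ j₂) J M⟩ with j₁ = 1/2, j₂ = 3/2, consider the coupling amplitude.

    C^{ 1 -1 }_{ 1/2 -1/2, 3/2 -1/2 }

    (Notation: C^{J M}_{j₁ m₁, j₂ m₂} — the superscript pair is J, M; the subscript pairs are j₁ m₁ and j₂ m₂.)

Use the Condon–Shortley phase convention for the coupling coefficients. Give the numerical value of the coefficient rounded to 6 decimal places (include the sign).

−√(1/4) = -0.500000

triangle: 1!·0!·2!/4! = 2/24
(j±m)!: 0!·1!·1!·2!·0!·2! = 4
prefactor² = (2J+1)·Δ·N² = 1
  k=1: −1/(1!·0!·0!·0!·0!·2!) = -1/2
Σ = -1/2  ⇒  CG² = 1·(-1/2)² = 1/4
CG = −√(1/4) = -0.500000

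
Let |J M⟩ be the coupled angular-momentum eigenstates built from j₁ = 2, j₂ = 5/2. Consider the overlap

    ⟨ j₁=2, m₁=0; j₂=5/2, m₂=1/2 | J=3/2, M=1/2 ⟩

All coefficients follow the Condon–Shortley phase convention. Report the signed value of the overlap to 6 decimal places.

triangle: 3!·1!·2!/7! = 12/5040
(j±m)!: 2!·2!·3!·2!·2!·1! = 96
prefactor² = (2J+1)·Δ·N² = 32/35
  k=1: −1/(1!·2!·1!·2!·0!·0!) = -1/4
  k=2: +1/(2!·1!·0!·1!·1!·1!) = 1/2
Σ = 1/4  ⇒  CG² = 32/35·(1/4)² = 2/35
CG = +√(2/35) = +0.239046

+√(2/35) ≈ +0.239046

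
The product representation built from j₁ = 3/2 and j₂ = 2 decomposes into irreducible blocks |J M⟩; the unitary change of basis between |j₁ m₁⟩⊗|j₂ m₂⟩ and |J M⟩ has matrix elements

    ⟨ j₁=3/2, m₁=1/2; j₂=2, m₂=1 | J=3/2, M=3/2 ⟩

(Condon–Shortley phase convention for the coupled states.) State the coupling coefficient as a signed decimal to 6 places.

j₁+j₂−J=2  J+j₁−j₂=1  J−j₁+j₂=2  j₁+j₂+J+1=6
(j₁±m₁, j₂±m₂, J±M) = (2,1,3,1,3,0)
P² = 8/5
sum k=1..1:
  [1] −1/2 = -1/2
S = -1/2
C² = P²·S² = 2/5 ; C = -0.632456

−√(2/5) ≈ -0.632456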